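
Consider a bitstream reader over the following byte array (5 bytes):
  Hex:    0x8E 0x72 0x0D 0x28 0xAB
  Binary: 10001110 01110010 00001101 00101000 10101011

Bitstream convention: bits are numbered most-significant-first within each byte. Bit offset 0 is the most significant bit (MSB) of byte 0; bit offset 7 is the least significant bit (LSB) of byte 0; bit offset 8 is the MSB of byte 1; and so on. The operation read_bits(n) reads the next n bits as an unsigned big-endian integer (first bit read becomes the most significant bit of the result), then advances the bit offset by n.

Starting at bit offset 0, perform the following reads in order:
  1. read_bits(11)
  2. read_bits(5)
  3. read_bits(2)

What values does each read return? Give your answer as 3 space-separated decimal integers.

Answer: 1139 18 0

Derivation:
Read 1: bits[0:11] width=11 -> value=1139 (bin 10001110011); offset now 11 = byte 1 bit 3; 29 bits remain
Read 2: bits[11:16] width=5 -> value=18 (bin 10010); offset now 16 = byte 2 bit 0; 24 bits remain
Read 3: bits[16:18] width=2 -> value=0 (bin 00); offset now 18 = byte 2 bit 2; 22 bits remain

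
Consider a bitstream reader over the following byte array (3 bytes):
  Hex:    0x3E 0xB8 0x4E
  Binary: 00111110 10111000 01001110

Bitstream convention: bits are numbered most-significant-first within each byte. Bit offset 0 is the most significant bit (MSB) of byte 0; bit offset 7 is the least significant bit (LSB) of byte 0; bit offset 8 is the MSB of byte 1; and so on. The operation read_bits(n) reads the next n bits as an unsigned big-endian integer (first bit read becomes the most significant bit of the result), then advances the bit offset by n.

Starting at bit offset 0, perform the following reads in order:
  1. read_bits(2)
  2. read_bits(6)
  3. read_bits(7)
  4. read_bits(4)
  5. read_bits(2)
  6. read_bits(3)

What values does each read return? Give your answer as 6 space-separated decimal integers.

Answer: 0 62 92 2 1 6

Derivation:
Read 1: bits[0:2] width=2 -> value=0 (bin 00); offset now 2 = byte 0 bit 2; 22 bits remain
Read 2: bits[2:8] width=6 -> value=62 (bin 111110); offset now 8 = byte 1 bit 0; 16 bits remain
Read 3: bits[8:15] width=7 -> value=92 (bin 1011100); offset now 15 = byte 1 bit 7; 9 bits remain
Read 4: bits[15:19] width=4 -> value=2 (bin 0010); offset now 19 = byte 2 bit 3; 5 bits remain
Read 5: bits[19:21] width=2 -> value=1 (bin 01); offset now 21 = byte 2 bit 5; 3 bits remain
Read 6: bits[21:24] width=3 -> value=6 (bin 110); offset now 24 = byte 3 bit 0; 0 bits remain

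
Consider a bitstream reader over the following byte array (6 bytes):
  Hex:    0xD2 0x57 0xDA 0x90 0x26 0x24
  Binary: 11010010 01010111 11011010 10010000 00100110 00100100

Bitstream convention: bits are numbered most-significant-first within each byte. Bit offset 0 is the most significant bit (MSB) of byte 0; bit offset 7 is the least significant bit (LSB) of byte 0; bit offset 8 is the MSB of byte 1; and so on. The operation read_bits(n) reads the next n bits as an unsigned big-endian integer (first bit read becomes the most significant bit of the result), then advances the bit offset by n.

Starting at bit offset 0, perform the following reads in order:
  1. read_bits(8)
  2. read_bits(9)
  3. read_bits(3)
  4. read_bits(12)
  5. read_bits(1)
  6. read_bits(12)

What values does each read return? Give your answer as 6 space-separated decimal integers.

Read 1: bits[0:8] width=8 -> value=210 (bin 11010010); offset now 8 = byte 1 bit 0; 40 bits remain
Read 2: bits[8:17] width=9 -> value=175 (bin 010101111); offset now 17 = byte 2 bit 1; 31 bits remain
Read 3: bits[17:20] width=3 -> value=5 (bin 101); offset now 20 = byte 2 bit 4; 28 bits remain
Read 4: bits[20:32] width=12 -> value=2704 (bin 101010010000); offset now 32 = byte 4 bit 0; 16 bits remain
Read 5: bits[32:33] width=1 -> value=0 (bin 0); offset now 33 = byte 4 bit 1; 15 bits remain
Read 6: bits[33:45] width=12 -> value=1220 (bin 010011000100); offset now 45 = byte 5 bit 5; 3 bits remain

Answer: 210 175 5 2704 0 1220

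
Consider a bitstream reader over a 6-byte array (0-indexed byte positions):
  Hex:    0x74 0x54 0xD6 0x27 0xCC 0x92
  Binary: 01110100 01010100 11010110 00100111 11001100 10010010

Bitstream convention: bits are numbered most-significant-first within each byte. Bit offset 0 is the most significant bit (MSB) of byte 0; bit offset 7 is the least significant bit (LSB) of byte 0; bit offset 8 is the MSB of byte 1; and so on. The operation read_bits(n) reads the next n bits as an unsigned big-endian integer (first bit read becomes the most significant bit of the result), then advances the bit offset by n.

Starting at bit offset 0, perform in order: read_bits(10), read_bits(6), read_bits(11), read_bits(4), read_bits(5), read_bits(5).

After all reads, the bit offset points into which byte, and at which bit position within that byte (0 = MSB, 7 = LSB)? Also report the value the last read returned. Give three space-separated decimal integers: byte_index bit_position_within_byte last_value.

Read 1: bits[0:10] width=10 -> value=465 (bin 0111010001); offset now 10 = byte 1 bit 2; 38 bits remain
Read 2: bits[10:16] width=6 -> value=20 (bin 010100); offset now 16 = byte 2 bit 0; 32 bits remain
Read 3: bits[16:27] width=11 -> value=1713 (bin 11010110001); offset now 27 = byte 3 bit 3; 21 bits remain
Read 4: bits[27:31] width=4 -> value=3 (bin 0011); offset now 31 = byte 3 bit 7; 17 bits remain
Read 5: bits[31:36] width=5 -> value=28 (bin 11100); offset now 36 = byte 4 bit 4; 12 bits remain
Read 6: bits[36:41] width=5 -> value=25 (bin 11001); offset now 41 = byte 5 bit 1; 7 bits remain

Answer: 5 1 25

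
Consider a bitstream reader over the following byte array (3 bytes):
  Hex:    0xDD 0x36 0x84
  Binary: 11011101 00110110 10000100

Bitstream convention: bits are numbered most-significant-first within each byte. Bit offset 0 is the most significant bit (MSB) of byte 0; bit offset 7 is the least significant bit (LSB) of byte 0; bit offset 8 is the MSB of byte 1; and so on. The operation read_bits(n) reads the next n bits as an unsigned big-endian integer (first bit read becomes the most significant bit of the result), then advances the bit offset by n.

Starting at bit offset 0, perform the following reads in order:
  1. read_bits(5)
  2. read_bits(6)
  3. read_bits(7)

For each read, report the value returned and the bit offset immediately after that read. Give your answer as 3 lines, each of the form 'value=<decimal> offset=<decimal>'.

Answer: value=27 offset=5
value=41 offset=11
value=90 offset=18

Derivation:
Read 1: bits[0:5] width=5 -> value=27 (bin 11011); offset now 5 = byte 0 bit 5; 19 bits remain
Read 2: bits[5:11] width=6 -> value=41 (bin 101001); offset now 11 = byte 1 bit 3; 13 bits remain
Read 3: bits[11:18] width=7 -> value=90 (bin 1011010); offset now 18 = byte 2 bit 2; 6 bits remain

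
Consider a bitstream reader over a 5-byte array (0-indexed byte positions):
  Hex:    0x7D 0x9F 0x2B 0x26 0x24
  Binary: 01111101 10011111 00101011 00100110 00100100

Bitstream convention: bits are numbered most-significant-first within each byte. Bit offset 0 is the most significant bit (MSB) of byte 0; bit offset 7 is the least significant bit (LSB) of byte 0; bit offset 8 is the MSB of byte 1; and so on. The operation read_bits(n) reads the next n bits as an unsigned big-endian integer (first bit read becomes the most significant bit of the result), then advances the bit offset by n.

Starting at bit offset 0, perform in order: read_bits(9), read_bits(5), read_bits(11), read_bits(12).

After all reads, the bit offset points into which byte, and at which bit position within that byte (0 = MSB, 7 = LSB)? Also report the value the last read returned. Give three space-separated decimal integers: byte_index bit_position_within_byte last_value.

Answer: 4 5 1220

Derivation:
Read 1: bits[0:9] width=9 -> value=251 (bin 011111011); offset now 9 = byte 1 bit 1; 31 bits remain
Read 2: bits[9:14] width=5 -> value=7 (bin 00111); offset now 14 = byte 1 bit 6; 26 bits remain
Read 3: bits[14:25] width=11 -> value=1622 (bin 11001010110); offset now 25 = byte 3 bit 1; 15 bits remain
Read 4: bits[25:37] width=12 -> value=1220 (bin 010011000100); offset now 37 = byte 4 bit 5; 3 bits remain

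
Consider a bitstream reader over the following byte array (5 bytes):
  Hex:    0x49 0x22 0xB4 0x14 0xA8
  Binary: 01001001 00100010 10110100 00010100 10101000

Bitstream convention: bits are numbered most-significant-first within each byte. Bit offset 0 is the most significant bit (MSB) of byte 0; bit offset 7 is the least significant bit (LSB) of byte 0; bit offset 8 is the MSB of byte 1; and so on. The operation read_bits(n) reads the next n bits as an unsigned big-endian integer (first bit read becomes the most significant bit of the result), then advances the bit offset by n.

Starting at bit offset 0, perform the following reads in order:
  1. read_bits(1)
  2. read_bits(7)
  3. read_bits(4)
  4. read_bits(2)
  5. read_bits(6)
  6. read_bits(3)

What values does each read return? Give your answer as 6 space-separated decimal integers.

Answer: 0 73 2 0 43 2

Derivation:
Read 1: bits[0:1] width=1 -> value=0 (bin 0); offset now 1 = byte 0 bit 1; 39 bits remain
Read 2: bits[1:8] width=7 -> value=73 (bin 1001001); offset now 8 = byte 1 bit 0; 32 bits remain
Read 3: bits[8:12] width=4 -> value=2 (bin 0010); offset now 12 = byte 1 bit 4; 28 bits remain
Read 4: bits[12:14] width=2 -> value=0 (bin 00); offset now 14 = byte 1 bit 6; 26 bits remain
Read 5: bits[14:20] width=6 -> value=43 (bin 101011); offset now 20 = byte 2 bit 4; 20 bits remain
Read 6: bits[20:23] width=3 -> value=2 (bin 010); offset now 23 = byte 2 bit 7; 17 bits remain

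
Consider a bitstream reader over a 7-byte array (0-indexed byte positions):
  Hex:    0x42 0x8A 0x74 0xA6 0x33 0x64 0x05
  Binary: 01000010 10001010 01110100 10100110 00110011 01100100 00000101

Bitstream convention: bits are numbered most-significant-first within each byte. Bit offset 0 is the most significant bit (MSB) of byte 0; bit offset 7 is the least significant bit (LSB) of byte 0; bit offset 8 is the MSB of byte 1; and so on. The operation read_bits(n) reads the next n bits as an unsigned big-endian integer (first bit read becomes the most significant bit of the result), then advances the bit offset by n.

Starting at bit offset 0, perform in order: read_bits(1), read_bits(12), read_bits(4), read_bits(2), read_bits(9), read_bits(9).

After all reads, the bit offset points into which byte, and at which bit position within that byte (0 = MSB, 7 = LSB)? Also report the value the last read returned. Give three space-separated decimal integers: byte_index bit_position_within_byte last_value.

Answer: 4 5 198

Derivation:
Read 1: bits[0:1] width=1 -> value=0 (bin 0); offset now 1 = byte 0 bit 1; 55 bits remain
Read 2: bits[1:13] width=12 -> value=2129 (bin 100001010001); offset now 13 = byte 1 bit 5; 43 bits remain
Read 3: bits[13:17] width=4 -> value=4 (bin 0100); offset now 17 = byte 2 bit 1; 39 bits remain
Read 4: bits[17:19] width=2 -> value=3 (bin 11); offset now 19 = byte 2 bit 3; 37 bits remain
Read 5: bits[19:28] width=9 -> value=330 (bin 101001010); offset now 28 = byte 3 bit 4; 28 bits remain
Read 6: bits[28:37] width=9 -> value=198 (bin 011000110); offset now 37 = byte 4 bit 5; 19 bits remain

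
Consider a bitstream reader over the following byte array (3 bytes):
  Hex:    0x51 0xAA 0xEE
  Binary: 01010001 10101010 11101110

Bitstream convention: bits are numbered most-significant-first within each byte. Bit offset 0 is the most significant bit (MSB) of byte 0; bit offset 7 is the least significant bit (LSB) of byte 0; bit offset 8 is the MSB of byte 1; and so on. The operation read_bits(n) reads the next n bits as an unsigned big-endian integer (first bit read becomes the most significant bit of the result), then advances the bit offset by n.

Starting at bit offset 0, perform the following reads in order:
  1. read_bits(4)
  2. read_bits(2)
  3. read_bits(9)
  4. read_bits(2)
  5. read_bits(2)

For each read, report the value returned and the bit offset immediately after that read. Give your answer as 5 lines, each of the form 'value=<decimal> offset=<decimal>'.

Answer: value=5 offset=4
value=0 offset=6
value=213 offset=15
value=1 offset=17
value=3 offset=19

Derivation:
Read 1: bits[0:4] width=4 -> value=5 (bin 0101); offset now 4 = byte 0 bit 4; 20 bits remain
Read 2: bits[4:6] width=2 -> value=0 (bin 00); offset now 6 = byte 0 bit 6; 18 bits remain
Read 3: bits[6:15] width=9 -> value=213 (bin 011010101); offset now 15 = byte 1 bit 7; 9 bits remain
Read 4: bits[15:17] width=2 -> value=1 (bin 01); offset now 17 = byte 2 bit 1; 7 bits remain
Read 5: bits[17:19] width=2 -> value=3 (bin 11); offset now 19 = byte 2 bit 3; 5 bits remain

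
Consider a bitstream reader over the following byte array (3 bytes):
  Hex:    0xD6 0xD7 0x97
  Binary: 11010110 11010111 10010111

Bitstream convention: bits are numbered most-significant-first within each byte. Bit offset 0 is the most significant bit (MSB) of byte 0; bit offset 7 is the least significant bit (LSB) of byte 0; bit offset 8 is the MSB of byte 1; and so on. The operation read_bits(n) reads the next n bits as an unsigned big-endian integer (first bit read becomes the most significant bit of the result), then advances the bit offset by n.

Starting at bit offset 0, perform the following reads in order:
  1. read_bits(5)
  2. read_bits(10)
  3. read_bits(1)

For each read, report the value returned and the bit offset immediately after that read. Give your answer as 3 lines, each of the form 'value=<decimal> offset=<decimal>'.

Answer: value=26 offset=5
value=875 offset=15
value=1 offset=16

Derivation:
Read 1: bits[0:5] width=5 -> value=26 (bin 11010); offset now 5 = byte 0 bit 5; 19 bits remain
Read 2: bits[5:15] width=10 -> value=875 (bin 1101101011); offset now 15 = byte 1 bit 7; 9 bits remain
Read 3: bits[15:16] width=1 -> value=1 (bin 1); offset now 16 = byte 2 bit 0; 8 bits remain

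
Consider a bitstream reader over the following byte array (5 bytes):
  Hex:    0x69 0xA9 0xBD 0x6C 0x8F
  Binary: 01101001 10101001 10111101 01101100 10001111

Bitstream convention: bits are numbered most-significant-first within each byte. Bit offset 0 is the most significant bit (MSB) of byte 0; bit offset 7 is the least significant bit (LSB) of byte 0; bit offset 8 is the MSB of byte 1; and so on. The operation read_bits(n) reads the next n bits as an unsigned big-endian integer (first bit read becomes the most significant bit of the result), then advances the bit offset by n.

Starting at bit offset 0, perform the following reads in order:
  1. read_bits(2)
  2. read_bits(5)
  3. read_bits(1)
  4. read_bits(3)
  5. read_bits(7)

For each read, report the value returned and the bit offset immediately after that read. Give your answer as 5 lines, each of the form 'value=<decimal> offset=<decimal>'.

Read 1: bits[0:2] width=2 -> value=1 (bin 01); offset now 2 = byte 0 bit 2; 38 bits remain
Read 2: bits[2:7] width=5 -> value=20 (bin 10100); offset now 7 = byte 0 bit 7; 33 bits remain
Read 3: bits[7:8] width=1 -> value=1 (bin 1); offset now 8 = byte 1 bit 0; 32 bits remain
Read 4: bits[8:11] width=3 -> value=5 (bin 101); offset now 11 = byte 1 bit 3; 29 bits remain
Read 5: bits[11:18] width=7 -> value=38 (bin 0100110); offset now 18 = byte 2 bit 2; 22 bits remain

Answer: value=1 offset=2
value=20 offset=7
value=1 offset=8
value=5 offset=11
value=38 offset=18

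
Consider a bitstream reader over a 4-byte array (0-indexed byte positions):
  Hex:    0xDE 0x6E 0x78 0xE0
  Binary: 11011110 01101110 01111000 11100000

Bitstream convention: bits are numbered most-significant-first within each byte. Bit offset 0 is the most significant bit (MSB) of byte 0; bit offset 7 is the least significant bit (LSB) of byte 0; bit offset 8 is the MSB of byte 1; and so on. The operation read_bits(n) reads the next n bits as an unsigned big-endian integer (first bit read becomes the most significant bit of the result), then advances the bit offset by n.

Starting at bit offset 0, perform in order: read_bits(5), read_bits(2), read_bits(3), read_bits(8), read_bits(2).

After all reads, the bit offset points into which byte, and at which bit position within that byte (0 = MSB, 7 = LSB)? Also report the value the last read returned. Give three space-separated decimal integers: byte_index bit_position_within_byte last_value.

Read 1: bits[0:5] width=5 -> value=27 (bin 11011); offset now 5 = byte 0 bit 5; 27 bits remain
Read 2: bits[5:7] width=2 -> value=3 (bin 11); offset now 7 = byte 0 bit 7; 25 bits remain
Read 3: bits[7:10] width=3 -> value=1 (bin 001); offset now 10 = byte 1 bit 2; 22 bits remain
Read 4: bits[10:18] width=8 -> value=185 (bin 10111001); offset now 18 = byte 2 bit 2; 14 bits remain
Read 5: bits[18:20] width=2 -> value=3 (bin 11); offset now 20 = byte 2 bit 4; 12 bits remain

Answer: 2 4 3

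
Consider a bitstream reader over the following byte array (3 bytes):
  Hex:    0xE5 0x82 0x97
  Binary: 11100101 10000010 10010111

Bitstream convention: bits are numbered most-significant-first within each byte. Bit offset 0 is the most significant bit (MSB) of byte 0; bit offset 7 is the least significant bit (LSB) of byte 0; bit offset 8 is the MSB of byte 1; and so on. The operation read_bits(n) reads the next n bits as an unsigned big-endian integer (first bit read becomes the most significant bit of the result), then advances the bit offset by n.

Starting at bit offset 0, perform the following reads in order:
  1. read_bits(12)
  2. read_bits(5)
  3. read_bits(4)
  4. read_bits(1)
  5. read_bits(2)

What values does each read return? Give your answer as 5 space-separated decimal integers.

Answer: 3672 5 2 1 3

Derivation:
Read 1: bits[0:12] width=12 -> value=3672 (bin 111001011000); offset now 12 = byte 1 bit 4; 12 bits remain
Read 2: bits[12:17] width=5 -> value=5 (bin 00101); offset now 17 = byte 2 bit 1; 7 bits remain
Read 3: bits[17:21] width=4 -> value=2 (bin 0010); offset now 21 = byte 2 bit 5; 3 bits remain
Read 4: bits[21:22] width=1 -> value=1 (bin 1); offset now 22 = byte 2 bit 6; 2 bits remain
Read 5: bits[22:24] width=2 -> value=3 (bin 11); offset now 24 = byte 3 bit 0; 0 bits remain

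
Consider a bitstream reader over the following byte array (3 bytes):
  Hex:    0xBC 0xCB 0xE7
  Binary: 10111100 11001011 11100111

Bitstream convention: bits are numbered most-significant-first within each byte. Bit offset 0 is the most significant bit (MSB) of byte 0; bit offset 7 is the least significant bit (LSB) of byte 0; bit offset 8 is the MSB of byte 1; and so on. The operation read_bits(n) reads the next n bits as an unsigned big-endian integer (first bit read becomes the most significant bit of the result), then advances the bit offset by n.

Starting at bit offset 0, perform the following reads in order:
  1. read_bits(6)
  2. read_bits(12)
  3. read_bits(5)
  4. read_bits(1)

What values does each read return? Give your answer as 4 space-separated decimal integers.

Read 1: bits[0:6] width=6 -> value=47 (bin 101111); offset now 6 = byte 0 bit 6; 18 bits remain
Read 2: bits[6:18] width=12 -> value=815 (bin 001100101111); offset now 18 = byte 2 bit 2; 6 bits remain
Read 3: bits[18:23] width=5 -> value=19 (bin 10011); offset now 23 = byte 2 bit 7; 1 bits remain
Read 4: bits[23:24] width=1 -> value=1 (bin 1); offset now 24 = byte 3 bit 0; 0 bits remain

Answer: 47 815 19 1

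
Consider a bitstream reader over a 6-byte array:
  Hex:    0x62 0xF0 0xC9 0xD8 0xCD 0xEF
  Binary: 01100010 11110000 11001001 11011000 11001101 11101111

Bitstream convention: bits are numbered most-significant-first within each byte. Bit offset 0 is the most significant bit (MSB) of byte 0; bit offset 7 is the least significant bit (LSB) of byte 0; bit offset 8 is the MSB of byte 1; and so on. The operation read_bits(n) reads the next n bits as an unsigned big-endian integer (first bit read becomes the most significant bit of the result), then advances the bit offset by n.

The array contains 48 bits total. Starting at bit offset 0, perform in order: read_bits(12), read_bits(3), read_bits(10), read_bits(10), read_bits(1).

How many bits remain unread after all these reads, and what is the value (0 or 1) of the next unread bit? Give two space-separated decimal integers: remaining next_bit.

Answer: 12 1

Derivation:
Read 1: bits[0:12] width=12 -> value=1583 (bin 011000101111); offset now 12 = byte 1 bit 4; 36 bits remain
Read 2: bits[12:15] width=3 -> value=0 (bin 000); offset now 15 = byte 1 bit 7; 33 bits remain
Read 3: bits[15:25] width=10 -> value=403 (bin 0110010011); offset now 25 = byte 3 bit 1; 23 bits remain
Read 4: bits[25:35] width=10 -> value=710 (bin 1011000110); offset now 35 = byte 4 bit 3; 13 bits remain
Read 5: bits[35:36] width=1 -> value=0 (bin 0); offset now 36 = byte 4 bit 4; 12 bits remain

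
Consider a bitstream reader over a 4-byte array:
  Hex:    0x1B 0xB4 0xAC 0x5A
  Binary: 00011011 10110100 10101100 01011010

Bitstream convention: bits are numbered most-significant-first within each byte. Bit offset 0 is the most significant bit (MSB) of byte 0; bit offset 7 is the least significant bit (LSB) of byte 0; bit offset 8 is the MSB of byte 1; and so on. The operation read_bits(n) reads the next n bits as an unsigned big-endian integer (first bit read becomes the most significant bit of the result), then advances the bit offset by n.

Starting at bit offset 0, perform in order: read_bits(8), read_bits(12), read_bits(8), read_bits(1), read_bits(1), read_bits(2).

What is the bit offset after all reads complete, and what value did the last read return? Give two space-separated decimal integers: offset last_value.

Read 1: bits[0:8] width=8 -> value=27 (bin 00011011); offset now 8 = byte 1 bit 0; 24 bits remain
Read 2: bits[8:20] width=12 -> value=2890 (bin 101101001010); offset now 20 = byte 2 bit 4; 12 bits remain
Read 3: bits[20:28] width=8 -> value=197 (bin 11000101); offset now 28 = byte 3 bit 4; 4 bits remain
Read 4: bits[28:29] width=1 -> value=1 (bin 1); offset now 29 = byte 3 bit 5; 3 bits remain
Read 5: bits[29:30] width=1 -> value=0 (bin 0); offset now 30 = byte 3 bit 6; 2 bits remain
Read 6: bits[30:32] width=2 -> value=2 (bin 10); offset now 32 = byte 4 bit 0; 0 bits remain

Answer: 32 2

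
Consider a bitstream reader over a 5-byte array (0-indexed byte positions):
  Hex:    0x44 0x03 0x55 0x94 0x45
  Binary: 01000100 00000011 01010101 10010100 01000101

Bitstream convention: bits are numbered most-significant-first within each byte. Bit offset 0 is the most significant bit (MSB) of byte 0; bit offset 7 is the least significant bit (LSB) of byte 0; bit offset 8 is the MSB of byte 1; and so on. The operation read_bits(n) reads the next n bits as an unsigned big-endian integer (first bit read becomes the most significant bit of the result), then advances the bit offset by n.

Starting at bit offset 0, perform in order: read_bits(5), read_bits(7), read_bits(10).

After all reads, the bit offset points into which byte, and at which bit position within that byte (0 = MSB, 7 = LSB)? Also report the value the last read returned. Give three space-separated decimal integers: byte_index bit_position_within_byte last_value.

Answer: 2 6 213

Derivation:
Read 1: bits[0:5] width=5 -> value=8 (bin 01000); offset now 5 = byte 0 bit 5; 35 bits remain
Read 2: bits[5:12] width=7 -> value=64 (bin 1000000); offset now 12 = byte 1 bit 4; 28 bits remain
Read 3: bits[12:22] width=10 -> value=213 (bin 0011010101); offset now 22 = byte 2 bit 6; 18 bits remain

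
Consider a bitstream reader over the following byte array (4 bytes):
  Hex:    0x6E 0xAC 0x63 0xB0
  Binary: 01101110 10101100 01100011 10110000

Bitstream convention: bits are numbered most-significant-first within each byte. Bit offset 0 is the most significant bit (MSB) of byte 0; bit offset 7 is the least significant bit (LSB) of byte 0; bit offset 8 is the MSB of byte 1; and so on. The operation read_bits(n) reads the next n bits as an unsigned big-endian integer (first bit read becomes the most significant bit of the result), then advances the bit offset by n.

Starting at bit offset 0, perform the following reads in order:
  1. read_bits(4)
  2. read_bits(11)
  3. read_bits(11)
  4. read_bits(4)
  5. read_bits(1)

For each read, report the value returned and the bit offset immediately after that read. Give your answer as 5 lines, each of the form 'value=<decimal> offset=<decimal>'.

Read 1: bits[0:4] width=4 -> value=6 (bin 0110); offset now 4 = byte 0 bit 4; 28 bits remain
Read 2: bits[4:15] width=11 -> value=1878 (bin 11101010110); offset now 15 = byte 1 bit 7; 17 bits remain
Read 3: bits[15:26] width=11 -> value=398 (bin 00110001110); offset now 26 = byte 3 bit 2; 6 bits remain
Read 4: bits[26:30] width=4 -> value=12 (bin 1100); offset now 30 = byte 3 bit 6; 2 bits remain
Read 5: bits[30:31] width=1 -> value=0 (bin 0); offset now 31 = byte 3 bit 7; 1 bits remain

Answer: value=6 offset=4
value=1878 offset=15
value=398 offset=26
value=12 offset=30
value=0 offset=31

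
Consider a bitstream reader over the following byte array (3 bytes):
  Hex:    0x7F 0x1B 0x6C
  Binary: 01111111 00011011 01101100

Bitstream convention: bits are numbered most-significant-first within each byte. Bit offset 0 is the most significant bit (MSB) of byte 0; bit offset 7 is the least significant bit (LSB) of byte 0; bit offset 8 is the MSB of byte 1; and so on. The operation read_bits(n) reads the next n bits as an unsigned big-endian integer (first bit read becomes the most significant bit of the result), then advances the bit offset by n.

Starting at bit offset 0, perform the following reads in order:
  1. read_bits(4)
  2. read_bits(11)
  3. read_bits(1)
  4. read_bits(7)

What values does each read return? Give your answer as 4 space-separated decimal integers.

Read 1: bits[0:4] width=4 -> value=7 (bin 0111); offset now 4 = byte 0 bit 4; 20 bits remain
Read 2: bits[4:15] width=11 -> value=1933 (bin 11110001101); offset now 15 = byte 1 bit 7; 9 bits remain
Read 3: bits[15:16] width=1 -> value=1 (bin 1); offset now 16 = byte 2 bit 0; 8 bits remain
Read 4: bits[16:23] width=7 -> value=54 (bin 0110110); offset now 23 = byte 2 bit 7; 1 bits remain

Answer: 7 1933 1 54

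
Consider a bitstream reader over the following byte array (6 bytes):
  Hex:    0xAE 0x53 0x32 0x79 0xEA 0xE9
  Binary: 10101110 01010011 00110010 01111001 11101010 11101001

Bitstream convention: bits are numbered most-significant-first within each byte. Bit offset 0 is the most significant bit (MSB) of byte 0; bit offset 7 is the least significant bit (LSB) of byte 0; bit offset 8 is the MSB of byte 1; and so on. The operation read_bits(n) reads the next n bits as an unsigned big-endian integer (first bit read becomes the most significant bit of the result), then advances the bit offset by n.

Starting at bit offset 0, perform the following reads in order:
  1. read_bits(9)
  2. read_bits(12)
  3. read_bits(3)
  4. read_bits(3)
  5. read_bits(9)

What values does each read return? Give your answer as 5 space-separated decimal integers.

Answer: 348 2662 2 3 414

Derivation:
Read 1: bits[0:9] width=9 -> value=348 (bin 101011100); offset now 9 = byte 1 bit 1; 39 bits remain
Read 2: bits[9:21] width=12 -> value=2662 (bin 101001100110); offset now 21 = byte 2 bit 5; 27 bits remain
Read 3: bits[21:24] width=3 -> value=2 (bin 010); offset now 24 = byte 3 bit 0; 24 bits remain
Read 4: bits[24:27] width=3 -> value=3 (bin 011); offset now 27 = byte 3 bit 3; 21 bits remain
Read 5: bits[27:36] width=9 -> value=414 (bin 110011110); offset now 36 = byte 4 bit 4; 12 bits remain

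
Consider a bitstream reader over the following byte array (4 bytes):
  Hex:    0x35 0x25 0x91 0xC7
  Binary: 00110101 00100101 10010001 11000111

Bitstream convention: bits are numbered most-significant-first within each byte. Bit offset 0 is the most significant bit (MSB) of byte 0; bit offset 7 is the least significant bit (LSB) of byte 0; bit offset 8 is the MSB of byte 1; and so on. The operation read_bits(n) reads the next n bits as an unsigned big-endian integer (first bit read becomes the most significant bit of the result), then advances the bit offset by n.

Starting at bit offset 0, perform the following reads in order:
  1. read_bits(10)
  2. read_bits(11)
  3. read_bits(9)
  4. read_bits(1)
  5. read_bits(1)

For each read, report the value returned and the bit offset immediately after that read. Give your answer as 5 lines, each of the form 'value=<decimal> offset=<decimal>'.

Read 1: bits[0:10] width=10 -> value=212 (bin 0011010100); offset now 10 = byte 1 bit 2; 22 bits remain
Read 2: bits[10:21] width=11 -> value=1202 (bin 10010110010); offset now 21 = byte 2 bit 5; 11 bits remain
Read 3: bits[21:30] width=9 -> value=113 (bin 001110001); offset now 30 = byte 3 bit 6; 2 bits remain
Read 4: bits[30:31] width=1 -> value=1 (bin 1); offset now 31 = byte 3 bit 7; 1 bits remain
Read 5: bits[31:32] width=1 -> value=1 (bin 1); offset now 32 = byte 4 bit 0; 0 bits remain

Answer: value=212 offset=10
value=1202 offset=21
value=113 offset=30
value=1 offset=31
value=1 offset=32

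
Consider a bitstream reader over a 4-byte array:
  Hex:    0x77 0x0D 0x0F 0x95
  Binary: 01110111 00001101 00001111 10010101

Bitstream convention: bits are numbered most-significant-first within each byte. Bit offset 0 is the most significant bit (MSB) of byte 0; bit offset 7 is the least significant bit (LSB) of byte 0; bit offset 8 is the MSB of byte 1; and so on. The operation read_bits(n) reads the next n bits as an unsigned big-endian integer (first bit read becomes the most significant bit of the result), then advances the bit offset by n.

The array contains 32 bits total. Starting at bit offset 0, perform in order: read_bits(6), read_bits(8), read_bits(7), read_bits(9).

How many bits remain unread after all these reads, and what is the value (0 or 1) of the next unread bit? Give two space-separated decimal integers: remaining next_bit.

Read 1: bits[0:6] width=6 -> value=29 (bin 011101); offset now 6 = byte 0 bit 6; 26 bits remain
Read 2: bits[6:14] width=8 -> value=195 (bin 11000011); offset now 14 = byte 1 bit 6; 18 bits remain
Read 3: bits[14:21] width=7 -> value=33 (bin 0100001); offset now 21 = byte 2 bit 5; 11 bits remain
Read 4: bits[21:30] width=9 -> value=485 (bin 111100101); offset now 30 = byte 3 bit 6; 2 bits remain

Answer: 2 0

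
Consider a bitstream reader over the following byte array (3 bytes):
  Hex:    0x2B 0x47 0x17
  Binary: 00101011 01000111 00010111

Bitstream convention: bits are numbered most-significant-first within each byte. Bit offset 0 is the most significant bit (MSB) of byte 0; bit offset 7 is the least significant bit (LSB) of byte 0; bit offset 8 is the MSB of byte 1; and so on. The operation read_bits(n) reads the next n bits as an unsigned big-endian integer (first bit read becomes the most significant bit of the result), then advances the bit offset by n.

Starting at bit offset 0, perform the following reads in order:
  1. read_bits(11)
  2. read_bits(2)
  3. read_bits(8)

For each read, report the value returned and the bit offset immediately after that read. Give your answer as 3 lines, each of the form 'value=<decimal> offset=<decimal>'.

Answer: value=346 offset=11
value=0 offset=13
value=226 offset=21

Derivation:
Read 1: bits[0:11] width=11 -> value=346 (bin 00101011010); offset now 11 = byte 1 bit 3; 13 bits remain
Read 2: bits[11:13] width=2 -> value=0 (bin 00); offset now 13 = byte 1 bit 5; 11 bits remain
Read 3: bits[13:21] width=8 -> value=226 (bin 11100010); offset now 21 = byte 2 bit 5; 3 bits remain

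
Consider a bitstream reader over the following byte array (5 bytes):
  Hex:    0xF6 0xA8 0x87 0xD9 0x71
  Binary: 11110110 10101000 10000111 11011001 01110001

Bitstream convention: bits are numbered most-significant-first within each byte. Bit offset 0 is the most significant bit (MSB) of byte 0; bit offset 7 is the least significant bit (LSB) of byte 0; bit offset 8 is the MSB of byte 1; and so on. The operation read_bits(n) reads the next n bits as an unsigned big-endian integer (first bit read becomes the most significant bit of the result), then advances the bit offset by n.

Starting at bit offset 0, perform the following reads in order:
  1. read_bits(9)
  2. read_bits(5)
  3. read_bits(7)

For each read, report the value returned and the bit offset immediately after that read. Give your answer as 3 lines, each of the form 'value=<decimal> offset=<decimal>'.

Answer: value=493 offset=9
value=10 offset=14
value=16 offset=21

Derivation:
Read 1: bits[0:9] width=9 -> value=493 (bin 111101101); offset now 9 = byte 1 bit 1; 31 bits remain
Read 2: bits[9:14] width=5 -> value=10 (bin 01010); offset now 14 = byte 1 bit 6; 26 bits remain
Read 3: bits[14:21] width=7 -> value=16 (bin 0010000); offset now 21 = byte 2 bit 5; 19 bits remain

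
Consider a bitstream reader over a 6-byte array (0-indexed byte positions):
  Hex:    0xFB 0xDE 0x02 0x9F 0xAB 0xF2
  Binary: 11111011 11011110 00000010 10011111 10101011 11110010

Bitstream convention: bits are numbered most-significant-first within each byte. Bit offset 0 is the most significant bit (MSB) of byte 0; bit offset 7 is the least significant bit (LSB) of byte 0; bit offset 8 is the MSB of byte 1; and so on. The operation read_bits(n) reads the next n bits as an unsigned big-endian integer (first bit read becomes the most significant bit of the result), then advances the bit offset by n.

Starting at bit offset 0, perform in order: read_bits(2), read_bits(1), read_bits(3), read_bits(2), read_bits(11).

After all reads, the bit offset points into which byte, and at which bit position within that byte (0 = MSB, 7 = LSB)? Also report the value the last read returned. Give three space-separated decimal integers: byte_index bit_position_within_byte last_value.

Read 1: bits[0:2] width=2 -> value=3 (bin 11); offset now 2 = byte 0 bit 2; 46 bits remain
Read 2: bits[2:3] width=1 -> value=1 (bin 1); offset now 3 = byte 0 bit 3; 45 bits remain
Read 3: bits[3:6] width=3 -> value=6 (bin 110); offset now 6 = byte 0 bit 6; 42 bits remain
Read 4: bits[6:8] width=2 -> value=3 (bin 11); offset now 8 = byte 1 bit 0; 40 bits remain
Read 5: bits[8:19] width=11 -> value=1776 (bin 11011110000); offset now 19 = byte 2 bit 3; 29 bits remain

Answer: 2 3 1776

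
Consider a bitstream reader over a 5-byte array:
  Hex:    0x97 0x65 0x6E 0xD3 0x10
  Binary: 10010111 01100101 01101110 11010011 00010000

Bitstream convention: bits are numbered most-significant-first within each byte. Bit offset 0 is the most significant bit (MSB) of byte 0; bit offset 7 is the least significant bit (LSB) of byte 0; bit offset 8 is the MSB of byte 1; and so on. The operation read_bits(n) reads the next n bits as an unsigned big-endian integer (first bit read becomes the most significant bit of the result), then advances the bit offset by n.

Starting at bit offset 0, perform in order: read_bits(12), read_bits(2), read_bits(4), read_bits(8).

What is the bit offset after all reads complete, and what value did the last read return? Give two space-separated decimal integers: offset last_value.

Answer: 26 187

Derivation:
Read 1: bits[0:12] width=12 -> value=2422 (bin 100101110110); offset now 12 = byte 1 bit 4; 28 bits remain
Read 2: bits[12:14] width=2 -> value=1 (bin 01); offset now 14 = byte 1 bit 6; 26 bits remain
Read 3: bits[14:18] width=4 -> value=5 (bin 0101); offset now 18 = byte 2 bit 2; 22 bits remain
Read 4: bits[18:26] width=8 -> value=187 (bin 10111011); offset now 26 = byte 3 bit 2; 14 bits remain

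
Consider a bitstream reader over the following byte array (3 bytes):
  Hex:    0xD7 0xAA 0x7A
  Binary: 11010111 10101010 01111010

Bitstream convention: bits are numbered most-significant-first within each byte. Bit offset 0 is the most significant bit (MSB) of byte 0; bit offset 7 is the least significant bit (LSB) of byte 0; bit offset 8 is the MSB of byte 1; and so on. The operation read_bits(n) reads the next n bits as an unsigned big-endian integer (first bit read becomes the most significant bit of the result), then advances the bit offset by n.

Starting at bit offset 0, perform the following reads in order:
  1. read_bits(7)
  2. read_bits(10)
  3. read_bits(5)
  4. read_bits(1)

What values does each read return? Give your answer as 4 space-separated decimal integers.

Read 1: bits[0:7] width=7 -> value=107 (bin 1101011); offset now 7 = byte 0 bit 7; 17 bits remain
Read 2: bits[7:17] width=10 -> value=852 (bin 1101010100); offset now 17 = byte 2 bit 1; 7 bits remain
Read 3: bits[17:22] width=5 -> value=30 (bin 11110); offset now 22 = byte 2 bit 6; 2 bits remain
Read 4: bits[22:23] width=1 -> value=1 (bin 1); offset now 23 = byte 2 bit 7; 1 bits remain

Answer: 107 852 30 1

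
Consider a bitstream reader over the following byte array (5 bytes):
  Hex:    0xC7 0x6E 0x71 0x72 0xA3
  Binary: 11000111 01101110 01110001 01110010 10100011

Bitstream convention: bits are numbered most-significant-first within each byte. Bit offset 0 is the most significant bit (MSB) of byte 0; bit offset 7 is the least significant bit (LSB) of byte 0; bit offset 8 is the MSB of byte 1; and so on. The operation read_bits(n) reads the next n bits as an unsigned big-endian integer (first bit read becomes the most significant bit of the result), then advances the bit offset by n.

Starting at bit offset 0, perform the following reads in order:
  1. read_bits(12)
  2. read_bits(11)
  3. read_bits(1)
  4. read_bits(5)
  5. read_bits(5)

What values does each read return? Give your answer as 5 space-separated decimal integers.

Read 1: bits[0:12] width=12 -> value=3190 (bin 110001110110); offset now 12 = byte 1 bit 4; 28 bits remain
Read 2: bits[12:23] width=11 -> value=1848 (bin 11100111000); offset now 23 = byte 2 bit 7; 17 bits remain
Read 3: bits[23:24] width=1 -> value=1 (bin 1); offset now 24 = byte 3 bit 0; 16 bits remain
Read 4: bits[24:29] width=5 -> value=14 (bin 01110); offset now 29 = byte 3 bit 5; 11 bits remain
Read 5: bits[29:34] width=5 -> value=10 (bin 01010); offset now 34 = byte 4 bit 2; 6 bits remain

Answer: 3190 1848 1 14 10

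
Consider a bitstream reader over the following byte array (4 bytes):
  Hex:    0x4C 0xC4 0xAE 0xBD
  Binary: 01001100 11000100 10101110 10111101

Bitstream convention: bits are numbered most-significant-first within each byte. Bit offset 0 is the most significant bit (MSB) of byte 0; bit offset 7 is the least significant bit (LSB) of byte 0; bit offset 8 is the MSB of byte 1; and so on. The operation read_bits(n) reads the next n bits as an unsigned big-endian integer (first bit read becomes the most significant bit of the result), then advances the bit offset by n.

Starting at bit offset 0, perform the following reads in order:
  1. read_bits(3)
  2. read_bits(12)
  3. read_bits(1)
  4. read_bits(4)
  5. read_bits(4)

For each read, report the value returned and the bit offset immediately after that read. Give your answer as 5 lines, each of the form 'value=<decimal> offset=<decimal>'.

Answer: value=2 offset=3
value=1634 offset=15
value=0 offset=16
value=10 offset=20
value=14 offset=24

Derivation:
Read 1: bits[0:3] width=3 -> value=2 (bin 010); offset now 3 = byte 0 bit 3; 29 bits remain
Read 2: bits[3:15] width=12 -> value=1634 (bin 011001100010); offset now 15 = byte 1 bit 7; 17 bits remain
Read 3: bits[15:16] width=1 -> value=0 (bin 0); offset now 16 = byte 2 bit 0; 16 bits remain
Read 4: bits[16:20] width=4 -> value=10 (bin 1010); offset now 20 = byte 2 bit 4; 12 bits remain
Read 5: bits[20:24] width=4 -> value=14 (bin 1110); offset now 24 = byte 3 bit 0; 8 bits remain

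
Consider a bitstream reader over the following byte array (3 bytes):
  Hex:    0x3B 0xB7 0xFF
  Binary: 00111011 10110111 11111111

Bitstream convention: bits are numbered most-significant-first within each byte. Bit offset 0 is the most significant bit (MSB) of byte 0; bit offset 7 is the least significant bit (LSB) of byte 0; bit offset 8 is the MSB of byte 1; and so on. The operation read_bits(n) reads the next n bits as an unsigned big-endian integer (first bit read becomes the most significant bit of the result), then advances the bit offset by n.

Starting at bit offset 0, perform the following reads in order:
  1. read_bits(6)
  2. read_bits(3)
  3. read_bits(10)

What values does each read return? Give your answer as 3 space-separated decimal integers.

Answer: 14 7 447

Derivation:
Read 1: bits[0:6] width=6 -> value=14 (bin 001110); offset now 6 = byte 0 bit 6; 18 bits remain
Read 2: bits[6:9] width=3 -> value=7 (bin 111); offset now 9 = byte 1 bit 1; 15 bits remain
Read 3: bits[9:19] width=10 -> value=447 (bin 0110111111); offset now 19 = byte 2 bit 3; 5 bits remain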